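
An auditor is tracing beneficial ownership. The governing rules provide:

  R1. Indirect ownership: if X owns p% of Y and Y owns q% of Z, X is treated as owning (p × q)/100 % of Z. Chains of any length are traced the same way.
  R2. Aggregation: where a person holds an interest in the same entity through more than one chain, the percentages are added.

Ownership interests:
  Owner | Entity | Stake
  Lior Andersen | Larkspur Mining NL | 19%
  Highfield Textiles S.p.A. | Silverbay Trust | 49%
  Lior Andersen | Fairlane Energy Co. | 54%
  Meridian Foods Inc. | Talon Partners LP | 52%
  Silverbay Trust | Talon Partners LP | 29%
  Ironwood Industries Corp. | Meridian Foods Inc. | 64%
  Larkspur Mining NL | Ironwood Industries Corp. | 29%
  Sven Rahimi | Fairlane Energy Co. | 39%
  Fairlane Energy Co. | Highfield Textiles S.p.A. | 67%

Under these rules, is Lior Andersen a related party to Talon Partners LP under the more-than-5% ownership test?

Yes

Chain via Fairlane Energy Co. → Highfield Textiles S.p.A. → Silverbay Trust (R1): 54% × 67% × 49% × 29% = 5.141178% of Talon Partners LP.
Chain via Larkspur Mining NL → Ironwood Industries Corp. → Meridian Foods Inc. (R1): 19% × 29% × 64% × 52% = 1.833728% of Talon Partners LP.
Aggregating (R2): 5.141178% + 1.833728% = 6.974906%.
6.974906% exceeds the 5% threshold, so Lior is a related party to Talon Partners LP.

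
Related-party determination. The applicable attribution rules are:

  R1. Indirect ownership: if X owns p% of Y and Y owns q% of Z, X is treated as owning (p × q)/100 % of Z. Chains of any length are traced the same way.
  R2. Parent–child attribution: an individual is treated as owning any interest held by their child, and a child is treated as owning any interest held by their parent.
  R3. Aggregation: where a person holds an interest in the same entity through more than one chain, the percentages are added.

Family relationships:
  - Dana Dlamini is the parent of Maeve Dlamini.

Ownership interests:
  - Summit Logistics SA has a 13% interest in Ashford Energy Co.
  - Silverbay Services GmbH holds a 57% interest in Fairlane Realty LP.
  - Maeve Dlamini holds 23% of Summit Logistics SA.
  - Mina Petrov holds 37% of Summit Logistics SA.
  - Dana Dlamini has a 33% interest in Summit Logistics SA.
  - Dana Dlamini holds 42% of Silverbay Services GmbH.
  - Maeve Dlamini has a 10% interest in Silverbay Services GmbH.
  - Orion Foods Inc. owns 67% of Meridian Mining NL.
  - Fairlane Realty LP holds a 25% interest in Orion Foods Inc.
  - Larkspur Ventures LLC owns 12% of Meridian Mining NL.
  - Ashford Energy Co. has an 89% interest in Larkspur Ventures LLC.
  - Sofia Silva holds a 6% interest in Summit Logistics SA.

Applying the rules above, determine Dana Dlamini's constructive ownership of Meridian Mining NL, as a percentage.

5.742204%

By parent–child attribution (R2), Dana Dlamini is treated as also owning Maeve Dlamini's interest in Silverbay Services GmbH, giving 42% + 10% = 52%.
By parent–child attribution (R2), Dana Dlamini is treated as also owning Maeve Dlamini's interest in Summit Logistics SA, giving 33% + 23% = 56%.
Chain via Silverbay Services GmbH → Fairlane Realty LP → Orion Foods Inc. (R1): 52% × 57% × 25% × 67% = 4.9647% of Meridian Mining NL.
Chain via Summit Logistics SA → Ashford Energy Co. → Larkspur Ventures LLC (R1): 56% × 13% × 89% × 12% = 0.777504% of Meridian Mining NL.
Aggregating (R3): 4.9647% + 0.777504% = 5.742204%.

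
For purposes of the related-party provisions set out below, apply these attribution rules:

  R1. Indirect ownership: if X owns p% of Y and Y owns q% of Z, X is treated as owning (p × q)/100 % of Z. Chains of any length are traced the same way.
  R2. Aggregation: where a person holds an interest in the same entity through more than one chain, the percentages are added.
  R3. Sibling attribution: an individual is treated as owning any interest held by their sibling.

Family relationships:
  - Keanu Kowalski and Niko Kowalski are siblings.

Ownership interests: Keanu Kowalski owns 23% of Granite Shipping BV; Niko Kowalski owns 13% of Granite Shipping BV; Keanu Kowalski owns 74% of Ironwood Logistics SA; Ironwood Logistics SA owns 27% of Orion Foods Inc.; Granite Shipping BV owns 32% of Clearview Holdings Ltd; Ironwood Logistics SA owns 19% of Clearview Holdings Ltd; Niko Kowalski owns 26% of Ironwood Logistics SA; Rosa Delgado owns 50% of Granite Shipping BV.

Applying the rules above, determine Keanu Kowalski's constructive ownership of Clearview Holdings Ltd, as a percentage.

30.52%

By sibling attribution (R3), Keanu Kowalski is treated as also owning Niko Kowalski's interest in Granite Shipping BV, giving 23% + 13% = 36%.
By sibling attribution (R3), Keanu Kowalski is treated as also owning Niko Kowalski's interest in Ironwood Logistics SA, giving 74% + 26% = 100%.
Chain via Granite Shipping BV (R1): 36% × 32% = 11.52% of Clearview Holdings Ltd.
Chain via Ironwood Logistics SA (R1): 100% × 19% = 19% of Clearview Holdings Ltd.
Aggregating (R2): 11.52% + 19% = 30.52%.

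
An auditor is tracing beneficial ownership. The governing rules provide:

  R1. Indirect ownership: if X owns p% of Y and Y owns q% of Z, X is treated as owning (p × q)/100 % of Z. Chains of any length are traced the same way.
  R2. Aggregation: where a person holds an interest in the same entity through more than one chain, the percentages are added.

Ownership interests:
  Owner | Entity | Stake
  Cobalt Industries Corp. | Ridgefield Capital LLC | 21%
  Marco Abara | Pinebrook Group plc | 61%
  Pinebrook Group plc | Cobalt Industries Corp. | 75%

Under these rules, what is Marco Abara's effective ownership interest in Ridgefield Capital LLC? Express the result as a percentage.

Chain via Pinebrook Group plc → Cobalt Industries Corp. (R1): 61% × 75% × 21% = 9.6075% of Ridgefield Capital LLC.

9.6075%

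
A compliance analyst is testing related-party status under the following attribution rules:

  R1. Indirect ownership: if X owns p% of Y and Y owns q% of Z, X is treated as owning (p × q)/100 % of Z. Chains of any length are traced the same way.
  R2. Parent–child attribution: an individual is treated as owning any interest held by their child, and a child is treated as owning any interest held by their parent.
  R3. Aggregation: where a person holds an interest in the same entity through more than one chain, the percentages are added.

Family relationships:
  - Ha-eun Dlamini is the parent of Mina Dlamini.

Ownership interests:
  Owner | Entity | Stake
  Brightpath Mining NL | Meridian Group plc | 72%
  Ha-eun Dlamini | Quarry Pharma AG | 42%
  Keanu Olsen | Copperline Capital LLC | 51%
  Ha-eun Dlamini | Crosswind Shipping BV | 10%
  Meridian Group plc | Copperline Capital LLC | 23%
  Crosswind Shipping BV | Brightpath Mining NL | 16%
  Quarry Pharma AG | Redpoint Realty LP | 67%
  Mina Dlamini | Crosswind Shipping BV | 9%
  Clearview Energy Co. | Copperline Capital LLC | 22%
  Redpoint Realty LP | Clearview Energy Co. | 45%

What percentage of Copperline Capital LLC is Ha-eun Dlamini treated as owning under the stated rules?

3.289284%

By parent–child attribution (R2), Ha-eun Dlamini is treated as also owning Mina Dlamini's interest in Crosswind Shipping BV, giving 10% + 9% = 19%.
Chain via Crosswind Shipping BV → Brightpath Mining NL → Meridian Group plc (R1): 19% × 16% × 72% × 23% = 0.503424% of Copperline Capital LLC.
Chain via Quarry Pharma AG → Redpoint Realty LP → Clearview Energy Co. (R1): 42% × 67% × 45% × 22% = 2.78586% of Copperline Capital LLC.
Aggregating (R3): 0.503424% + 2.78586% = 3.289284%.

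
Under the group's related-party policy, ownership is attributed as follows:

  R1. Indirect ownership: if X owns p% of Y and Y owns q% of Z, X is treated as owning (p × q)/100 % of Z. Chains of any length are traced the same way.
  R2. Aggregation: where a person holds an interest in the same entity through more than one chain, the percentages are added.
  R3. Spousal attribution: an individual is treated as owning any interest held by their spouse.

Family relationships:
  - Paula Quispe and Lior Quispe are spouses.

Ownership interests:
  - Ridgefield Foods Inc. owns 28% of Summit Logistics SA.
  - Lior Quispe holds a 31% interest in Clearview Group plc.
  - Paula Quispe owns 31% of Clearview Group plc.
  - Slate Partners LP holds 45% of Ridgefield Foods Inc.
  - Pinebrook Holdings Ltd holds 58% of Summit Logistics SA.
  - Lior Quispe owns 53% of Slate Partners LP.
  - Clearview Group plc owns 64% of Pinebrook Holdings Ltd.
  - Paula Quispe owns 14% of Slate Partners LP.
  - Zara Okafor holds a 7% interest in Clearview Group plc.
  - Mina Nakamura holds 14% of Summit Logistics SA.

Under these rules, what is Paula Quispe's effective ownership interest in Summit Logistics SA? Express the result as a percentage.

By spousal attribution (R3), Paula Quispe is treated as also owning Lior Quispe's interest in Clearview Group plc, giving 31% + 31% = 62%.
By spousal attribution (R3), Paula Quispe is treated as also owning Lior Quispe's interest in Slate Partners LP, giving 14% + 53% = 67%.
Chain via Clearview Group plc → Pinebrook Holdings Ltd (R1): 62% × 64% × 58% = 23.0144% of Summit Logistics SA.
Chain via Slate Partners LP → Ridgefield Foods Inc. (R1): 67% × 45% × 28% = 8.442% of Summit Logistics SA.
Aggregating (R2): 23.0144% + 8.442% = 31.4564%.

31.4564%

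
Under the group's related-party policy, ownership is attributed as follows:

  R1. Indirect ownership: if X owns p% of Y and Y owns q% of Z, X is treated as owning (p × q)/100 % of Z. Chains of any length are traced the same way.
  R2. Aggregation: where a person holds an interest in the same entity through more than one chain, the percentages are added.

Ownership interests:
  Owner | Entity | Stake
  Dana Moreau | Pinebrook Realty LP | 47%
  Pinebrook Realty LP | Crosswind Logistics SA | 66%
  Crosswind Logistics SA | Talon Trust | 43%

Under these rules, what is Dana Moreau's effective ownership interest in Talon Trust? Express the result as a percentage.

Chain via Pinebrook Realty LP → Crosswind Logistics SA (R1): 47% × 66% × 43% = 13.3386% of Talon Trust.

13.3386%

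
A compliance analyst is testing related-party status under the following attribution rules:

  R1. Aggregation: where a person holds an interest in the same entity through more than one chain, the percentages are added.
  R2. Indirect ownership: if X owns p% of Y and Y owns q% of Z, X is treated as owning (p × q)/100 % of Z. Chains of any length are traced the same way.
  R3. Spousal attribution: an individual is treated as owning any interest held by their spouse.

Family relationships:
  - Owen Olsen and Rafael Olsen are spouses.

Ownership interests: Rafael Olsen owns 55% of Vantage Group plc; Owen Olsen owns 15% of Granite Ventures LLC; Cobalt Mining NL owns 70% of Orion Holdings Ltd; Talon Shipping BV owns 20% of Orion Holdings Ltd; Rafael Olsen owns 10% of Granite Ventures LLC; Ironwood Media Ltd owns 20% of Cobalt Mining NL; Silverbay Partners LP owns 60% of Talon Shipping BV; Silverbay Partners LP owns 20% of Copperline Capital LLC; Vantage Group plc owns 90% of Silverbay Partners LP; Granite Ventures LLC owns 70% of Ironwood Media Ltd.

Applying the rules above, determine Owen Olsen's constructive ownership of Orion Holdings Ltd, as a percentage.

By spousal attribution (R3), Owen Olsen is treated as also owning Rafael Olsen's interest in Granite Ventures LLC, giving 15% + 10% = 25%.
By spousal attribution (R3), Owen Olsen is treated as owning Rafael Olsen's 55% interest in Vantage Group plc.
Chain via Granite Ventures LLC → Ironwood Media Ltd → Cobalt Mining NL (R2): 25% × 70% × 20% × 70% = 2.45% of Orion Holdings Ltd.
Chain via Vantage Group plc → Silverbay Partners LP → Talon Shipping BV (R2): 55% × 90% × 60% × 20% = 5.94% of Orion Holdings Ltd.
Aggregating (R1): 2.45% + 5.94% = 8.39%.

8.39%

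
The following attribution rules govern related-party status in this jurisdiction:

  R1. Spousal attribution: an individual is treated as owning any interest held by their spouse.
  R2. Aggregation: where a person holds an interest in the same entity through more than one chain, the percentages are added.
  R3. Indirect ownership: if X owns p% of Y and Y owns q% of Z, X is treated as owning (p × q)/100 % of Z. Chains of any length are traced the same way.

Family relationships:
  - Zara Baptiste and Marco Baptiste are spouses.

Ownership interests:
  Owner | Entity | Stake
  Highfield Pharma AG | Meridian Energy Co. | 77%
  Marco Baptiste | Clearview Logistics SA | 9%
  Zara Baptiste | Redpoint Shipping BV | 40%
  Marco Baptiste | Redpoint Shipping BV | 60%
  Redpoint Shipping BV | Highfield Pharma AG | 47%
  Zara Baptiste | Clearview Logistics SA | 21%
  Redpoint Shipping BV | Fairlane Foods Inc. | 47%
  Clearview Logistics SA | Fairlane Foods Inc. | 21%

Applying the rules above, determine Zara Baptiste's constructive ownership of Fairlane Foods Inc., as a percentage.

53.3%

By spousal attribution (R1), Zara Baptiste is treated as also owning Marco Baptiste's interest in Clearview Logistics SA, giving 21% + 9% = 30%.
By spousal attribution (R1), Zara Baptiste is treated as also owning Marco Baptiste's interest in Redpoint Shipping BV, giving 40% + 60% = 100%.
Chain via Clearview Logistics SA (R3): 30% × 21% = 6.3% of Fairlane Foods Inc.
Chain via Redpoint Shipping BV (R3): 100% × 47% = 47% of Fairlane Foods Inc.
Aggregating (R2): 6.3% + 47% = 53.3%.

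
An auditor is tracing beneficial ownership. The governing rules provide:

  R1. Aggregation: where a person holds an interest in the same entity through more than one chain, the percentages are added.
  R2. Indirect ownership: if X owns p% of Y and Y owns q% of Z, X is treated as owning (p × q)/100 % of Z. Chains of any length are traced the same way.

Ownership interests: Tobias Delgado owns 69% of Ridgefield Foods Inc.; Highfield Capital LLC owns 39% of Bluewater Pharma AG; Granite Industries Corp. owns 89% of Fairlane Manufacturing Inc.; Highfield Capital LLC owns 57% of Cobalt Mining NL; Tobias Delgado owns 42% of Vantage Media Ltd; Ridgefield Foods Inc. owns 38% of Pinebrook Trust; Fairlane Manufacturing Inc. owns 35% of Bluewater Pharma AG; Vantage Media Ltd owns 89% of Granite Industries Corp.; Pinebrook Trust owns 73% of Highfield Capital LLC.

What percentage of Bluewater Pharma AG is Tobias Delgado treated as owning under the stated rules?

Chain via Ridgefield Foods Inc. → Pinebrook Trust → Highfield Capital LLC (R2): 69% × 38% × 73% × 39% = 7.464834% of Bluewater Pharma AG.
Chain via Vantage Media Ltd → Granite Industries Corp. → Fairlane Manufacturing Inc. (R2): 42% × 89% × 89% × 35% = 11.64387% of Bluewater Pharma AG.
Aggregating (R1): 7.464834% + 11.64387% = 19.108704%.

19.108704%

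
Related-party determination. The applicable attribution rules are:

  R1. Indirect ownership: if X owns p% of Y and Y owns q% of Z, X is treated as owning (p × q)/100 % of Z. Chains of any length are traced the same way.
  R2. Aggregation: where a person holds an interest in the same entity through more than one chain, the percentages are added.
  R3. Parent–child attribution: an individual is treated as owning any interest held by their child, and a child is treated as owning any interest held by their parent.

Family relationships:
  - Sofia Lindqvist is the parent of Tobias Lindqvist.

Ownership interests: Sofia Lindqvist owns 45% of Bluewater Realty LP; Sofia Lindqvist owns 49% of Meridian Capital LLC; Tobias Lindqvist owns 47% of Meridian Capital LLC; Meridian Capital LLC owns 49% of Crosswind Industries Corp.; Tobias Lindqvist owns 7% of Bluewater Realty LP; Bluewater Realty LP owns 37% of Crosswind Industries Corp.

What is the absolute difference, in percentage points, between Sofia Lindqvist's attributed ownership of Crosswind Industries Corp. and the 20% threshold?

46.28

By parent–child attribution (R3), Sofia Lindqvist is treated as also owning Tobias Lindqvist's interest in Bluewater Realty LP, giving 45% + 7% = 52%.
By parent–child attribution (R3), Sofia Lindqvist is treated as also owning Tobias Lindqvist's interest in Meridian Capital LLC, giving 49% + 47% = 96%.
Chain via Bluewater Realty LP (R1): 52% × 37% = 19.24% of Crosswind Industries Corp.
Chain via Meridian Capital LLC (R1): 96% × 49% = 47.04% of Crosswind Industries Corp.
Aggregating (R2): 19.24% + 47.04% = 66.28%.
66.28% exceeds the 20% threshold by 46.28 percentage points.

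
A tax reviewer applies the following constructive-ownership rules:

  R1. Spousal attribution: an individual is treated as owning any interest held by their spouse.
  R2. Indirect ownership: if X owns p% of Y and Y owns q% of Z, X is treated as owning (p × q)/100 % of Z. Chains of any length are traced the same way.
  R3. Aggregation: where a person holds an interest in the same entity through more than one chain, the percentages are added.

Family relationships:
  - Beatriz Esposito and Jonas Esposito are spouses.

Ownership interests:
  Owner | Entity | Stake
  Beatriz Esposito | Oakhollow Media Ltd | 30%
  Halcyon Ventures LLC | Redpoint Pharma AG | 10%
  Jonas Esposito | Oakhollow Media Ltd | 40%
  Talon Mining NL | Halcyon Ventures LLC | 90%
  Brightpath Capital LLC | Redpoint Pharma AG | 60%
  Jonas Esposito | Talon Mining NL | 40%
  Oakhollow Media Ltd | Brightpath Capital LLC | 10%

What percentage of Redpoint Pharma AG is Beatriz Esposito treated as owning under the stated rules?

By spousal attribution (R1), Beatriz Esposito is treated as also owning Jonas Esposito's interest in Oakhollow Media Ltd, giving 30% + 40% = 70%.
By spousal attribution (R1), Beatriz Esposito is treated as owning Jonas Esposito's 40% interest in Talon Mining NL.
Chain via Oakhollow Media Ltd → Brightpath Capital LLC (R2): 70% × 10% × 60% = 4.2% of Redpoint Pharma AG.
Chain via Talon Mining NL → Halcyon Ventures LLC (R2): 40% × 90% × 10% = 3.6% of Redpoint Pharma AG.
Aggregating (R3): 4.2% + 3.6% = 7.8%.

7.8%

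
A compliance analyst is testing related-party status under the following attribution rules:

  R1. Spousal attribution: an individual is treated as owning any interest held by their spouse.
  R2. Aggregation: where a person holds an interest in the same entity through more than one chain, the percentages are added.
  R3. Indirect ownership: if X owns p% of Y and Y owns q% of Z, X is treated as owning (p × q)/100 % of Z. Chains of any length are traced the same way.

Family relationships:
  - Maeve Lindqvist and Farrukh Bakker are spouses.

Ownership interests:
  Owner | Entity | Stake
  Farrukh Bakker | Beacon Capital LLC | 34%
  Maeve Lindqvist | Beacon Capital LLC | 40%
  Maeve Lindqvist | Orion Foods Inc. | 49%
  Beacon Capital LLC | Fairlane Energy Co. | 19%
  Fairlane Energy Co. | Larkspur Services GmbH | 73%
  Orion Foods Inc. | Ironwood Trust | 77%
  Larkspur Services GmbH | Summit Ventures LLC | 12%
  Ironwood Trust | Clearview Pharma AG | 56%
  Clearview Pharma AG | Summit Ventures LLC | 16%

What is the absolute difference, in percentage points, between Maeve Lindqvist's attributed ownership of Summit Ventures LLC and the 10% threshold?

5.387736

By spousal attribution (R1), Maeve Lindqvist is treated as also owning Farrukh Bakker's interest in Beacon Capital LLC, giving 40% + 34% = 74%.
Chain via Beacon Capital LLC → Fairlane Energy Co. → Larkspur Services GmbH (R3): 74% × 19% × 73% × 12% = 1.231656% of Summit Ventures LLC.
Chain via Orion Foods Inc. → Ironwood Trust → Clearview Pharma AG (R3): 49% × 77% × 56% × 16% = 3.380608% of Summit Ventures LLC.
Aggregating (R2): 1.231656% + 3.380608% = 4.612264%.
4.612264% falls short of the 10% threshold by 5.387736 percentage points.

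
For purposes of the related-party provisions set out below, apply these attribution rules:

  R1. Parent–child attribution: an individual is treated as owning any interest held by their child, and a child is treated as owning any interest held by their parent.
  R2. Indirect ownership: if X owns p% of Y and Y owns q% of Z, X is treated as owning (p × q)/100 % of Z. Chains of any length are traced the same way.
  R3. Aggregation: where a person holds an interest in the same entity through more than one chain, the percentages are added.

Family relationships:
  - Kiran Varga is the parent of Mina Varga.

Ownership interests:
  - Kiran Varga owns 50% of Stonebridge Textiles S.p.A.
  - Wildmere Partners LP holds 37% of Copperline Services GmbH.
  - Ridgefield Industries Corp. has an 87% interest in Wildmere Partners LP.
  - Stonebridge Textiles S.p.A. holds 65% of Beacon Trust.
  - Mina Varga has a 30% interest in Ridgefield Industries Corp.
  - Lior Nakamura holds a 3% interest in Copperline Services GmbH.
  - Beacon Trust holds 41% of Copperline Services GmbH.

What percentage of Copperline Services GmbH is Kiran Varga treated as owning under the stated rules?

By parent–child attribution (R1), Kiran Varga is treated as owning Mina Varga's 30% interest in Ridgefield Industries Corp.
Chain via Stonebridge Textiles S.p.A. → Beacon Trust (R2): 50% × 65% × 41% = 13.325% of Copperline Services GmbH.
Chain via Ridgefield Industries Corp. → Wildmere Partners LP (R2): 30% × 87% × 37% = 9.657% of Copperline Services GmbH.
Aggregating (R3): 13.325% + 9.657% = 22.982%.

22.982%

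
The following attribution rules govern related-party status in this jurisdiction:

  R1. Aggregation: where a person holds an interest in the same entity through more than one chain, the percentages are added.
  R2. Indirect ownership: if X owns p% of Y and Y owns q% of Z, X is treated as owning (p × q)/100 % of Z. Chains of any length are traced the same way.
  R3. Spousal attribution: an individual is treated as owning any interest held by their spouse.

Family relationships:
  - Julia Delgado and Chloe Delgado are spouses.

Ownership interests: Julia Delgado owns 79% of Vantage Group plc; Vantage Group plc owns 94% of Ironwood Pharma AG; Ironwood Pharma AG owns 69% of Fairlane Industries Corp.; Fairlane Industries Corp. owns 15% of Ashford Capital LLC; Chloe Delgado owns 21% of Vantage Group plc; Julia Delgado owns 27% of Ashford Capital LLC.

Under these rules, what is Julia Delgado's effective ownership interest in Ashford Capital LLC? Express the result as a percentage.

36.729%

By spousal attribution (R3), Julia Delgado is treated as also owning Chloe Delgado's interest in Vantage Group plc, giving 79% + 21% = 100%.
Chain via Vantage Group plc → Ironwood Pharma AG → Fairlane Industries Corp. (R2): 100% × 94% × 69% × 15% = 9.729% of Ashford Capital LLC.
Direct interest in Ashford Capital LLC: 27%.
Aggregating (R1): 9.729% + 27% = 36.729%.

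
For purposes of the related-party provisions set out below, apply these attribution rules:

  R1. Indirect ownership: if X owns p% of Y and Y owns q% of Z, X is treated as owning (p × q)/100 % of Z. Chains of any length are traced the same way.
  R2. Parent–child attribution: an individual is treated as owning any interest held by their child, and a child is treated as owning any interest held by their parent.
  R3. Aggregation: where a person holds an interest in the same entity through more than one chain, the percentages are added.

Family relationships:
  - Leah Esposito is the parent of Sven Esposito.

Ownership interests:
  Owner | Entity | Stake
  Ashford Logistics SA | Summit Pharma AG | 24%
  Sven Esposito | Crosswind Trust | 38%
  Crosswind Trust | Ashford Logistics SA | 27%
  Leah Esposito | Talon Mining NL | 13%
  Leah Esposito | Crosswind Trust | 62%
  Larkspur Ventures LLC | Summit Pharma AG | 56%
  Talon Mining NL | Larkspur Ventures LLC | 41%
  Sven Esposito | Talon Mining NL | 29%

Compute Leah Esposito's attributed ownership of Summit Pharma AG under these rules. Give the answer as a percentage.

16.1232%

By parent–child attribution (R2), Leah Esposito is treated as also owning Sven Esposito's interest in Talon Mining NL, giving 13% + 29% = 42%.
By parent–child attribution (R2), Leah Esposito is treated as also owning Sven Esposito's interest in Crosswind Trust, giving 62% + 38% = 100%.
Chain via Talon Mining NL → Larkspur Ventures LLC (R1): 42% × 41% × 56% = 9.6432% of Summit Pharma AG.
Chain via Crosswind Trust → Ashford Logistics SA (R1): 100% × 27% × 24% = 6.48% of Summit Pharma AG.
Aggregating (R3): 9.6432% + 6.48% = 16.1232%.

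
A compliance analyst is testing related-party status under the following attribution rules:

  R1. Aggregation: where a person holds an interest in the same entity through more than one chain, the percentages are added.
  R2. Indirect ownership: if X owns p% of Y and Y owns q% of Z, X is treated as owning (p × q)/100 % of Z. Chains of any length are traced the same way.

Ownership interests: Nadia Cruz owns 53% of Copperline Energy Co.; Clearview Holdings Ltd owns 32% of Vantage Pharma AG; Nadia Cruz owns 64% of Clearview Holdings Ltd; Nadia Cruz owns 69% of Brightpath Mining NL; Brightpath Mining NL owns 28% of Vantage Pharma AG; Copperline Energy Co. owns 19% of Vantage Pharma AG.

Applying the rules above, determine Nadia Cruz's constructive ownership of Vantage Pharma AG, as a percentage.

Chain via Clearview Holdings Ltd (R2): 64% × 32% = 20.48% of Vantage Pharma AG.
Chain via Copperline Energy Co. (R2): 53% × 19% = 10.07% of Vantage Pharma AG.
Chain via Brightpath Mining NL (R2): 69% × 28% = 19.32% of Vantage Pharma AG.
Aggregating (R1): 20.48% + 10.07% + 19.32% = 49.87%.

49.87%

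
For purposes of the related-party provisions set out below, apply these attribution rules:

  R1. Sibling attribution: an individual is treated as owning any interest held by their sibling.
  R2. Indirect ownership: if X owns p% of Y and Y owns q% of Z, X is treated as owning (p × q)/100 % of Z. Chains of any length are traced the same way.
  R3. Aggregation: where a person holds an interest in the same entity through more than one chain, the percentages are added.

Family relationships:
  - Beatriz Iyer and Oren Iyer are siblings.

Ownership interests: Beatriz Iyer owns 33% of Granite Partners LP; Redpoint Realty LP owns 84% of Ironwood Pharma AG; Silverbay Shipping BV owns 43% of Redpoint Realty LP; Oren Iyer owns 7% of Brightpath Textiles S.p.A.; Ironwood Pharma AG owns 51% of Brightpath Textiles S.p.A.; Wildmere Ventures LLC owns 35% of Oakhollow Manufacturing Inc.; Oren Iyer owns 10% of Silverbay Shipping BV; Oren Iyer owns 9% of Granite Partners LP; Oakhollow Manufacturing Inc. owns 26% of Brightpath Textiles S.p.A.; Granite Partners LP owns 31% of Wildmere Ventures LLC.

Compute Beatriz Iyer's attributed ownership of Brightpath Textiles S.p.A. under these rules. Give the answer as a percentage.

10.02694%

By sibling attribution (R1), Beatriz Iyer is treated as also owning Oren Iyer's interest in Granite Partners LP, giving 33% + 9% = 42%.
By sibling attribution (R1), Beatriz Iyer is treated as owning Oren Iyer's 10% interest in Silverbay Shipping BV.
By sibling attribution (R1), Beatriz Iyer is treated as owning Oren Iyer's 7% interest in Brightpath Textiles S.p.A.
Chain via Granite Partners LP → Wildmere Ventures LLC → Oakhollow Manufacturing Inc. (R2): 42% × 31% × 35% × 26% = 1.18482% of Brightpath Textiles S.p.A.
Chain via Silverbay Shipping BV → Redpoint Realty LP → Ironwood Pharma AG (R2): 10% × 43% × 84% × 51% = 1.84212% of Brightpath Textiles S.p.A.
Direct interest in Brightpath Textiles S.p.A: 7%.
Aggregating (R3): 1.18482% + 1.84212% + 7% = 10.02694%.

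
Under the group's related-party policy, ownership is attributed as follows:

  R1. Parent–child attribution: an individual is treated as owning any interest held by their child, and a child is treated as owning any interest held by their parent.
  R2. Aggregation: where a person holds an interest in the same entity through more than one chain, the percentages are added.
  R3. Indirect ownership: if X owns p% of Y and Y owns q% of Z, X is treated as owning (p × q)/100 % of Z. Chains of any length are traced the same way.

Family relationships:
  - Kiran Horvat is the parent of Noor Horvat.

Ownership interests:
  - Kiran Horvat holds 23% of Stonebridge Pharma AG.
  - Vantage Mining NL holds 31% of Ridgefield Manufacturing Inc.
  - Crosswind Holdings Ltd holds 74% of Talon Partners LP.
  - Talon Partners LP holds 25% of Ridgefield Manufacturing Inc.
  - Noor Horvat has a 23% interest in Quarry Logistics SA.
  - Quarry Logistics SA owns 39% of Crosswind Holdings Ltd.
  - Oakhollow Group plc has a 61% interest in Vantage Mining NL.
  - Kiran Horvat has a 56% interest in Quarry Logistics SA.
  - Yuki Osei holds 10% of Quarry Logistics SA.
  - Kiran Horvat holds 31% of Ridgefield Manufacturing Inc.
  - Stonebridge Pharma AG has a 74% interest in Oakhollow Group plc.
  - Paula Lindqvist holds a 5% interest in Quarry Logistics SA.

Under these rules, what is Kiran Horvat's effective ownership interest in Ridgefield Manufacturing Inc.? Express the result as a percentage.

By parent–child attribution (R1), Kiran Horvat is treated as also owning Noor Horvat's interest in Quarry Logistics SA, giving 56% + 23% = 79%.
Chain via Quarry Logistics SA → Crosswind Holdings Ltd → Talon Partners LP (R3): 79% × 39% × 74% × 25% = 5.69985% of Ridgefield Manufacturing Inc.
Chain via Stonebridge Pharma AG → Oakhollow Group plc → Vantage Mining NL (R3): 23% × 74% × 61% × 31% = 3.218482% of Ridgefield Manufacturing Inc.
Direct interest in Ridgefield Manufacturing Inc: 31%.
Aggregating (R2): 5.69985% + 3.218482% + 31% = 39.918332%.

39.918332%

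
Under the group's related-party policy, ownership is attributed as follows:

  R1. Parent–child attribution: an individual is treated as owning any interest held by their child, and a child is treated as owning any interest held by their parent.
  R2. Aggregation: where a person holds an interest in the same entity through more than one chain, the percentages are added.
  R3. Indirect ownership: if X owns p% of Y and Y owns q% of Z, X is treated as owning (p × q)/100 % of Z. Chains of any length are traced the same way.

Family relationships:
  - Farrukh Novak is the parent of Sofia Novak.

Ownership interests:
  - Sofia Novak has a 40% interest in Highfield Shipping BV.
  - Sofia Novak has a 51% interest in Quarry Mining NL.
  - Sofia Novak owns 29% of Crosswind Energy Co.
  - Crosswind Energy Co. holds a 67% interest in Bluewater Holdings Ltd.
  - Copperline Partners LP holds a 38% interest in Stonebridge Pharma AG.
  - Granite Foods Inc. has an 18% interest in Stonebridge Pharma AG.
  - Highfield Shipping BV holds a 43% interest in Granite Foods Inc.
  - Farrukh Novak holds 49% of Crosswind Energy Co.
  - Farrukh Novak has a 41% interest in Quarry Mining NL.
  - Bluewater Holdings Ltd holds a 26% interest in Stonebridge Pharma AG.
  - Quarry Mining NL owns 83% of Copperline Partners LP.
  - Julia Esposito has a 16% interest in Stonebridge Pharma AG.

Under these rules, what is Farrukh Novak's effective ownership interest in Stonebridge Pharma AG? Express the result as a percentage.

45.7004%

By parent–child attribution (R1), Farrukh Novak is treated as also owning Sofia Novak's interest in Quarry Mining NL, giving 41% + 51% = 92%.
By parent–child attribution (R1), Farrukh Novak is treated as also owning Sofia Novak's interest in Crosswind Energy Co, giving 49% + 29% = 78%.
By parent–child attribution (R1), Farrukh Novak is treated as owning Sofia Novak's 40% interest in Highfield Shipping BV.
Chain via Quarry Mining NL → Copperline Partners LP (R3): 92% × 83% × 38% = 29.0168% of Stonebridge Pharma AG.
Chain via Crosswind Energy Co. → Bluewater Holdings Ltd (R3): 78% × 67% × 26% = 13.5876% of Stonebridge Pharma AG.
Chain via Highfield Shipping BV → Granite Foods Inc. (R3): 40% × 43% × 18% = 3.096% of Stonebridge Pharma AG.
Aggregating (R2): 29.0168% + 13.5876% + 3.096% = 45.7004%.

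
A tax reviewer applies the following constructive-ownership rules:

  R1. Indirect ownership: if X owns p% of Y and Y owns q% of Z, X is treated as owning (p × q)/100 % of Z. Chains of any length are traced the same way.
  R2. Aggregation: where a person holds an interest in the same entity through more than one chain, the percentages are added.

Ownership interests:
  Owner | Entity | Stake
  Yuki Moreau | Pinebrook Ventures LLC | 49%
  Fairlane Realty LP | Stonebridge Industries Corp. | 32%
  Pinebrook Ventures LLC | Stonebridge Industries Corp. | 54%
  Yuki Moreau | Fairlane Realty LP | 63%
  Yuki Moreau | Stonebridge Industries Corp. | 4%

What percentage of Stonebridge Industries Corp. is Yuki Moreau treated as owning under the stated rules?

50.62%

Chain via Pinebrook Ventures LLC (R1): 49% × 54% = 26.46% of Stonebridge Industries Corp.
Chain via Fairlane Realty LP (R1): 63% × 32% = 20.16% of Stonebridge Industries Corp.
Direct interest in Stonebridge Industries Corp: 4%.
Aggregating (R2): 26.46% + 20.16% + 4% = 50.62%.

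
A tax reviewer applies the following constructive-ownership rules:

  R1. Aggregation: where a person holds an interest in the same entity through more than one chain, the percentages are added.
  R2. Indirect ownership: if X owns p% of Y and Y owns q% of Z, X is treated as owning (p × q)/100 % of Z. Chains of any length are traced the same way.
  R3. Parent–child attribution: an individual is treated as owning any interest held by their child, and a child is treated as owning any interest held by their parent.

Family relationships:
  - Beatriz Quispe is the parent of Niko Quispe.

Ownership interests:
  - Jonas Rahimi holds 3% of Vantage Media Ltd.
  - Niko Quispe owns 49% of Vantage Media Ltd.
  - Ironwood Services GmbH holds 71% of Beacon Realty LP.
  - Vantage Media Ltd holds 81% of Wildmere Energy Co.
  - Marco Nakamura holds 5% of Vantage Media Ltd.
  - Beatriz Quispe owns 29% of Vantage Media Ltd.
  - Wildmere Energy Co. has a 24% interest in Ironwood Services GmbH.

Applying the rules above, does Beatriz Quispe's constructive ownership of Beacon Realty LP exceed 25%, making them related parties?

By parent–child attribution (R3), Beatriz Quispe is treated as also owning Niko Quispe's interest in Vantage Media Ltd, giving 29% + 49% = 78%.
Chain via Vantage Media Ltd → Wildmere Energy Co. → Ironwood Services GmbH (R2): 78% × 81% × 24% × 71% = 10.765872% of Beacon Realty LP.
10.765872% does not exceed the 25% threshold, so Beatriz is not a related party to Beacon Realty LP.

No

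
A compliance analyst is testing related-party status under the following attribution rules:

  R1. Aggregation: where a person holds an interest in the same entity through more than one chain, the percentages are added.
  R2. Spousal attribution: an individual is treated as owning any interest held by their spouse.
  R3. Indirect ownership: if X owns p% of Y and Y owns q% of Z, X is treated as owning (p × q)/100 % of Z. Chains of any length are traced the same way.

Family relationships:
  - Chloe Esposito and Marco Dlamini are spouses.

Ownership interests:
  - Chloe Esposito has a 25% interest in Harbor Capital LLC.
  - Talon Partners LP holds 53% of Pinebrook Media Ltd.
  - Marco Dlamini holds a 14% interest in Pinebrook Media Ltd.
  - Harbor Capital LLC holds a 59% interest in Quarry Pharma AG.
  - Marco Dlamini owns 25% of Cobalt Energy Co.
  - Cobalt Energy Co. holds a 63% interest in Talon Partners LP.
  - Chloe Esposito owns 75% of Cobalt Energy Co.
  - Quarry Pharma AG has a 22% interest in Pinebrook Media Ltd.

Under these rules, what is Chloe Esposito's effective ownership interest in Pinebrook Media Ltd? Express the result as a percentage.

50.635%

By spousal attribution (R2), Chloe Esposito is treated as also owning Marco Dlamini's interest in Cobalt Energy Co, giving 75% + 25% = 100%.
By spousal attribution (R2), Chloe Esposito is treated as owning Marco Dlamini's 14% interest in Pinebrook Media Ltd.
Chain via Harbor Capital LLC → Quarry Pharma AG (R3): 25% × 59% × 22% = 3.245% of Pinebrook Media Ltd.
Chain via Cobalt Energy Co. → Talon Partners LP (R3): 100% × 63% × 53% = 33.39% of Pinebrook Media Ltd.
Direct interest in Pinebrook Media Ltd: 14%.
Aggregating (R1): 3.245% + 33.39% + 14% = 50.635%.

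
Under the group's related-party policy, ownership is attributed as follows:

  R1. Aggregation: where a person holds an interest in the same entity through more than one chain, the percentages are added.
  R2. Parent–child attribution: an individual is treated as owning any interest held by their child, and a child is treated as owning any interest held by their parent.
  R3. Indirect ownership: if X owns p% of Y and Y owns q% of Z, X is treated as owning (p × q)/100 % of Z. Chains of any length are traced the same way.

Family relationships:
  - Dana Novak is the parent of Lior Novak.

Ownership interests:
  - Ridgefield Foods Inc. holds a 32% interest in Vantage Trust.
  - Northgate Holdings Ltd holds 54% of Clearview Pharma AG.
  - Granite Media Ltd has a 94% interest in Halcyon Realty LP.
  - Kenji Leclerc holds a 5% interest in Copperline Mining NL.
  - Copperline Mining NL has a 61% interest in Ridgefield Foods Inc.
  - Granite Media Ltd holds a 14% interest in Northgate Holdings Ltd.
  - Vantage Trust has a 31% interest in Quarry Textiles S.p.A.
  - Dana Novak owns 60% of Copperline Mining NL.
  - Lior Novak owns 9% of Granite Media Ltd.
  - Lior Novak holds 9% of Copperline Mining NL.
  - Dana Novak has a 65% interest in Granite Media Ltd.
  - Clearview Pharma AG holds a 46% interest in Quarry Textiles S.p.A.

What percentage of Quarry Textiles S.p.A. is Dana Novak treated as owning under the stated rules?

By parent–child attribution (R2), Dana Novak is treated as also owning Lior Novak's interest in Granite Media Ltd, giving 65% + 9% = 74%.
By parent–child attribution (R2), Dana Novak is treated as also owning Lior Novak's interest in Copperline Mining NL, giving 60% + 9% = 69%.
Chain via Granite Media Ltd → Northgate Holdings Ltd → Clearview Pharma AG (R3): 74% × 14% × 54% × 46% = 2.573424% of Quarry Textiles S.p.A.
Chain via Copperline Mining NL → Ridgefield Foods Inc. → Vantage Trust (R3): 69% × 61% × 32% × 31% = 4.175328% of Quarry Textiles S.p.A.
Aggregating (R1): 2.573424% + 4.175328% = 6.748752%.

6.748752%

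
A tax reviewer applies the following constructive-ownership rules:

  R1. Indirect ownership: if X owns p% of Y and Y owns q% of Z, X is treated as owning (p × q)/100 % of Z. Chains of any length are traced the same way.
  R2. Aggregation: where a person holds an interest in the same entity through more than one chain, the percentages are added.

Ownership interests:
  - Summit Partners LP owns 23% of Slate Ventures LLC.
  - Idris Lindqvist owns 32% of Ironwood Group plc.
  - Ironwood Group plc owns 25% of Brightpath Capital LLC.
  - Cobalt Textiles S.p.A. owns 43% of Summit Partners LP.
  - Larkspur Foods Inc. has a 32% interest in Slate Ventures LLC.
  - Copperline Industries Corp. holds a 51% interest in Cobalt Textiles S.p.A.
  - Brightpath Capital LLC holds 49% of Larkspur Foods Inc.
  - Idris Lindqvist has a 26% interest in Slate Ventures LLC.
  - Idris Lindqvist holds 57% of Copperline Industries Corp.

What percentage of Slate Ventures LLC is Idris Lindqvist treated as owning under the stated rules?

Chain via Ironwood Group plc → Brightpath Capital LLC → Larkspur Foods Inc. (R1): 32% × 25% × 49% × 32% = 1.2544% of Slate Ventures LLC.
Chain via Copperline Industries Corp. → Cobalt Textiles S.p.A. → Summit Partners LP (R1): 57% × 51% × 43% × 23% = 2.875023% of Slate Ventures LLC.
Direct interest in Slate Ventures LLC: 26%.
Aggregating (R2): 1.2544% + 2.875023% + 26% = 30.129423%.

30.129423%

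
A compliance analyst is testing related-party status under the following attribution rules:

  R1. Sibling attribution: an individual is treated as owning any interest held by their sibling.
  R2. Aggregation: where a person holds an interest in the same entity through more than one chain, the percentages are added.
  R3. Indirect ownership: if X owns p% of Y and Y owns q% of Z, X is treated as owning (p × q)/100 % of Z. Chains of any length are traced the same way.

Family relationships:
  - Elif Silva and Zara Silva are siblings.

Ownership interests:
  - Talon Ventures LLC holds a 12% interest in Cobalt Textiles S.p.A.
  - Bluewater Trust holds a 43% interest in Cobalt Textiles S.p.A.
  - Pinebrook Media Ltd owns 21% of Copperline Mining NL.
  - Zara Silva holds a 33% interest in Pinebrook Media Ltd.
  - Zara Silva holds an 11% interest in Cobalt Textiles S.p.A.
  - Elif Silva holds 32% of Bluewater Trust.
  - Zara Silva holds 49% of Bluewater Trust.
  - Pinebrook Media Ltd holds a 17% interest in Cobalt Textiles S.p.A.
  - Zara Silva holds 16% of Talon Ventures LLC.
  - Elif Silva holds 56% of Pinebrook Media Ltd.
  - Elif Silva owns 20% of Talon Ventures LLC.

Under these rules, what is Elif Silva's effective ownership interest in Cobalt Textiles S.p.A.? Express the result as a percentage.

65.28%

By sibling attribution (R1), Elif Silva is treated as also owning Zara Silva's interest in Bluewater Trust, giving 32% + 49% = 81%.
By sibling attribution (R1), Elif Silva is treated as also owning Zara Silva's interest in Talon Ventures LLC, giving 20% + 16% = 36%.
By sibling attribution (R1), Elif Silva is treated as also owning Zara Silva's interest in Pinebrook Media Ltd, giving 56% + 33% = 89%.
By sibling attribution (R1), Elif Silva is treated as owning Zara Silva's 11% interest in Cobalt Textiles S.p.A.
Chain via Bluewater Trust (R3): 81% × 43% = 34.83% of Cobalt Textiles S.p.A.
Chain via Talon Ventures LLC (R3): 36% × 12% = 4.32% of Cobalt Textiles S.p.A.
Chain via Pinebrook Media Ltd (R3): 89% × 17% = 15.13% of Cobalt Textiles S.p.A.
Direct interest in Cobalt Textiles S.p.A: 11%.
Aggregating (R2): 34.83% + 4.32% + 15.13% + 11% = 65.28%.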